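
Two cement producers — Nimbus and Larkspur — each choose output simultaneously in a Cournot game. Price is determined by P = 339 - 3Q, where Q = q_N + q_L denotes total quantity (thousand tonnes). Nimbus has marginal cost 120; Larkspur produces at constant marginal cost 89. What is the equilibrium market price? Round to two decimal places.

182.67

Nimbus's profit: π_N = (339 - 3Q)q_N - (120q_N). Setting ∂π_N/∂q_N = 0: 219 - 6q_N - 3(q_L) = 0.
Larkspur's profit: π_L = (339 - 3Q)q_L - (89q_L). Setting ∂π_L/∂q_L = 0: 250 - 6q_L - 3(q_N) = 0.
Rearranging gives the reaction functions q_N = (219 - 3q_L)/6 and q_L = (250 - 3q_N)/6.
Solving the pair: q_N = 188/9, q_L = 281/9.
Total output Q = 469/9, so price P = 339 - 3·(469/9) = 548/3.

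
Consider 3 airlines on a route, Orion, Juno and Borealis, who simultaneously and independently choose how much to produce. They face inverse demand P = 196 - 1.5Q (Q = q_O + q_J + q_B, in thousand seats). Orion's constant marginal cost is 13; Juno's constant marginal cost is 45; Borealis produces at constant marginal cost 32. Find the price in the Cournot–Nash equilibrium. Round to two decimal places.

71.50

Orion's profit: π_O = (196 - 1.5Q)q_O - (13q_O). Setting ∂π_O/∂q_O = 0: 183 - 3q_O - (3/2)(q_J + q_B) = 0.
Juno's profit: π_J = (196 - 1.5Q)q_J - (45q_J). Setting ∂π_J/∂q_J = 0: 151 - 3q_J - (3/2)(q_O + q_B) = 0.
Borealis's first-order condition: 164 - 3q_B - (3/2)(q_O + q_J) = 0.
Summing all 3 equations gives 498 − 6Q = 0, hence Q = 83.
Back-substituting: q_O = (183 − 249/2)/(3/2) = 39, q_J = (151 − 249/2)/(3/2) = 53/3, q_B = (164 − 249/2)/(3/2) = 79/3.
Total output Q = 83, so price P = 196 - (3/2)·83 = 143/2.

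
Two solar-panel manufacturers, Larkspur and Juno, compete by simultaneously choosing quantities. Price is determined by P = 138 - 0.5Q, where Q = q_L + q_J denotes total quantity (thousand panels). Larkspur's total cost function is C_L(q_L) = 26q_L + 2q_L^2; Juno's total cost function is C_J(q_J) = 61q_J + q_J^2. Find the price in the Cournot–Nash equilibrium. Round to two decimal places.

116.76

Larkspur's profit: π_L = (138 - 0.5Q)q_L - (26q_L + 2q_L²). Setting ∂π_L/∂q_L = 0: 112 - 5q_L - (1/2)(q_J) = 0.
Juno's profit: π_J = (138 - 0.5Q)q_J - (61q_J + q_J²). Setting ∂π_J/∂q_J = 0: 77 - 3q_J - (1/2)(q_L) = 0.
Rearranging gives the reaction functions q_L = (112 - (1/2)q_J)/5 and q_J = (77 - (1/2)q_L)/3.
Solving the pair: q_L = 1190/59, q_J = 1316/59.
Total output Q = 42.4746, so price P = 138 - (1/2)·42.4746 = 116.7627.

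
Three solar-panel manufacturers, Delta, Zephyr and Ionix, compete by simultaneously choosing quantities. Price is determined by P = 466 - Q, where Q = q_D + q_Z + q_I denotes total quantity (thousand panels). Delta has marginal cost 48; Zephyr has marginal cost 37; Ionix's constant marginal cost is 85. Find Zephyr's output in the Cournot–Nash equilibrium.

122

Delta's profit: π_D = (466 - Q)q_D - (48q_D). Setting ∂π_D/∂q_D = 0: 418 - 2q_D - (q_Z + q_I) = 0.
Zephyr's profit: π_Z = (466 - Q)q_Z - (37q_Z). Setting ∂π_Z/∂q_Z = 0: 429 - 2q_Z - (q_D + q_I) = 0.
Ionix's first-order condition: 381 - 2q_I - (q_D + q_Z) = 0.
Summing all 3 equations gives 1228 − 4Q = 0, hence Q = 307.
Back-substituting: q_D = (418 − 307) = 111, q_Z = (429 − 307) = 122, q_I = (381 − 307) = 74.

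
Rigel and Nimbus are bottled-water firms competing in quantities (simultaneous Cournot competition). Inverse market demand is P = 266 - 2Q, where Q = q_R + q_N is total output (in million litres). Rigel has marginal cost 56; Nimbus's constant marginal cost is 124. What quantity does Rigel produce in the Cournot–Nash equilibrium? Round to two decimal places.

46.33

Rigel's profit: π_R = (266 - 2Q)q_R - (56q_R). Setting ∂π_R/∂q_R = 0: 210 - 4q_R - 2(q_N) = 0.
Nimbus's first-order condition: 142 - 4q_N - 2(q_R) = 0.
Rearranging gives the reaction functions q_R = (210 - 2q_N)/4 and q_N = (142 - 2q_R)/4.
Solving the pair: q_R = 139/3, q_N = 37/3.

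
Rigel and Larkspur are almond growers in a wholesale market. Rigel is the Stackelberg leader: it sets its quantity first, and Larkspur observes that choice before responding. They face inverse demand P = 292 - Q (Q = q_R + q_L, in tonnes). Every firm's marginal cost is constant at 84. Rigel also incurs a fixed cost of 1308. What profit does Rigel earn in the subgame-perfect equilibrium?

4100

The follower Larkspur best-responds to any q_R: π_L = (292 - Q)q_L - 84q_L.
∂π_L/∂q_L = 208 - q_R - 2q_L = 0 gives the reaction function q_L = (208 - q_R)/2.
Rigel substitutes q_L(q_R) into its own profit: π_R = q_R(292 - q_R - (208 - q_R)/2) - 84q_R = (188 - (1/2)q_R)q_R - 84q_R.
Maximising: ∂π_R/∂q_R = 104 - q_R = 0, giving q_R = 104.
Then q_L = (208 - 104)/2 = 52.
Price P = 292 - 156 = 136.
Rigel's profit: (136 - 84)·104 - 1308 = 4100.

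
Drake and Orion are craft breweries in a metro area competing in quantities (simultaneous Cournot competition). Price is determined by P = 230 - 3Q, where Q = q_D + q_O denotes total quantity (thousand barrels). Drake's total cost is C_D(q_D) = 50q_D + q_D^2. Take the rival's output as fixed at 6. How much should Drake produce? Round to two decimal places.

With the rival's output fixed at 6, Drake's profit is π_D = (230 - 3·6 - 3q_D)q_D - (50q_D + q_D²) = (212 - 3q_D)q_D - (50q_D + q_D²).
∂π_D/∂q_D = 162 - 8q_D = 0, so q_D = 81/4.

20.25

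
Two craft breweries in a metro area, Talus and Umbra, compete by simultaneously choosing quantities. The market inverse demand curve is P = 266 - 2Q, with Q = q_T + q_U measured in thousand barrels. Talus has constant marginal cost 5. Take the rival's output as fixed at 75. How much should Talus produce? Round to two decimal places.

With the rival's output fixed at 75, Talus's profit is π_T = (266 - 2·75 - 2q_T)q_T - (5q_T) = (116 - 2q_T)q_T - (5q_T).
∂π_T/∂q_T = 111 - 4q_T = 0, so q_T = 111/4.

27.75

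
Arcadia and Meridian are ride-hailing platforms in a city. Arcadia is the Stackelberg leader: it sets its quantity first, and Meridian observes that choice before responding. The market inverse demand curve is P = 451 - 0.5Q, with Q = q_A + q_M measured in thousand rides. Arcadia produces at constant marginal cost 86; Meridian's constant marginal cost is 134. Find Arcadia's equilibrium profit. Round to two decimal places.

42642.25

Solve by backward induction. Given q_A, the follower Meridian maximises π_M = (451 - (1/2)q_A - (1/2)q_M)q_M - 134q_M.
Follower FOC: 317 - (1/2)q_A - q_M = 0, so q_M(q_A) = (317 - (1/2)q_A).
Arcadia substitutes q_M(q_A) into its own profit: π_A = q_A(451 - (1/2)q_A - (317 - (1/2)q_A)/2) - 86q_A = (585/2 - (1/4)q_A)q_A - 86q_A.
The leader's first-order condition 413/2 - (1/2)q_A = 0 yields q_A = 413.
Then q_M = (317 - (1/2)·413) = 221/2.
Price P = 451 - (1/2)·(1047/2) = 757/4.
Arcadia's profit: (757/4 - 86)·413 = 42642.2500.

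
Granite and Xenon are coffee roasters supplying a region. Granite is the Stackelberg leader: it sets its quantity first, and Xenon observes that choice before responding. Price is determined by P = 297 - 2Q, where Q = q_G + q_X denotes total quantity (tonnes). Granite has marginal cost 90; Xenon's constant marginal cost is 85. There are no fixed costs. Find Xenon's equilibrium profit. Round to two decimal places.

The follower Xenon best-responds to any q_G: π_X = (297 - 2Q)q_X - 85q_X.
∂π_X/∂q_X = 212 - 2q_G - 4q_X = 0 gives the reaction function q_X = (212 - 2q_G)/4.
The leader anticipates this reaction. Substituting into P = 297 - 2Q gives P = 191 - q_G, so π_G = (191 - q_G)q_G - 90q_G.
Leader FOC: 101 - 2q_G = 0, so q_G = 101/2.
Then q_X = (212 - 2·(101/2))/4 = 111/4.
Price P = 297 - 2·(313/4) = 281/2.
Xenon's profit: (281/2 - 85)·(111/4) = 1540.1250.

1540.13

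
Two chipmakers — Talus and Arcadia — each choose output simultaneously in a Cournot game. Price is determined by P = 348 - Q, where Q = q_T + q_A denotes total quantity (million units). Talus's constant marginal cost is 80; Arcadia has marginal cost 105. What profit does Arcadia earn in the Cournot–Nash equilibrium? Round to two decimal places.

Talus's profit: π_T = (348 - Q)q_T - (80q_T). Setting ∂π_T/∂q_T = 0: 268 - 2q_T - (q_A) = 0.
Arcadia's first-order condition: 243 - 2q_A - (q_T) = 0.
Rearranging gives the reaction functions q_T = (268 - q_A)/2 and q_A = (243 - q_T)/2.
Solving the pair: q_T = 293/3, q_A = 218/3.
Price P = 348 - 511/3 = 533/3.
Arcadia's profit: (533/3 - 105)·(218/3) = 5280.4444.

5280.44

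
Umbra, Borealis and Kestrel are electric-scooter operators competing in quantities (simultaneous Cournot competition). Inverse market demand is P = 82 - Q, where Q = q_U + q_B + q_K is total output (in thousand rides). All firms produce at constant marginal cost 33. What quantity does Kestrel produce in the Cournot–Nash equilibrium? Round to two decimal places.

12.25

A representative firm's profit is π_i = q_i(82 - Q) - 33q_i.
First-order condition (treating rivals' output as given): 49 - 2q_i - Σ_{j≠i} q_j = 0.
By symmetry each firm produces the same amount; substituting Σ_{j≠i} q_j = 2q_i yields q_i = 49/4.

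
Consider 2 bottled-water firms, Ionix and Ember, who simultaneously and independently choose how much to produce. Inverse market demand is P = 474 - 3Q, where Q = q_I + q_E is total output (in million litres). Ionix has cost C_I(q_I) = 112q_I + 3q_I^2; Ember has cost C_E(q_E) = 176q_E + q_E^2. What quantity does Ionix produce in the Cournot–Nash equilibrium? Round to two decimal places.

23.01

Ionix's profit: π_I = (474 - 3Q)q_I - (112q_I + 3q_I²). Setting ∂π_I/∂q_I = 0: 362 - 12q_I - 3(q_E) = 0.
Ember's profit: π_E = (474 - 3Q)q_E - (176q_E + q_E²). Setting ∂π_E/∂q_E = 0: 298 - 8q_E - 3(q_I) = 0.
So q_I = (362 - 3q_E)/12 and q_E = (298 - 3q_I)/8.
Solving the pair: q_I = 23.0115, q_E = 830/29.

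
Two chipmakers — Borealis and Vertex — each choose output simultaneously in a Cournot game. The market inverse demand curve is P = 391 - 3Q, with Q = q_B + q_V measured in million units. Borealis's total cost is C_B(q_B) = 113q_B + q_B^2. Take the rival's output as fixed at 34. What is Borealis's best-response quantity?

With the rival's output fixed at 34, Borealis's profit is π_B = (391 - 3·34 - 3q_B)q_B - (113q_B + q_B²) = (289 - 3q_B)q_B - (113q_B + q_B²).
∂π_B/∂q_B = 176 - 8q_B = 0, so q_B = 22.

22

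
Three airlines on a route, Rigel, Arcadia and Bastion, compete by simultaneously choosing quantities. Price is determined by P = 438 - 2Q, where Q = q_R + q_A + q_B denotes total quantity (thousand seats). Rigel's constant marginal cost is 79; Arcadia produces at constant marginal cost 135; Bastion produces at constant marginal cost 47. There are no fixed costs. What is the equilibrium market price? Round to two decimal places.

174.75

Rigel's profit: π_R = (438 - 2Q)q_R - (79q_R). Setting ∂π_R/∂q_R = 0: 359 - 4q_R - 2(q_A + q_B) = 0.
Arcadia's first-order condition: 303 - 4q_A - 2(q_R + q_B) = 0.
Bastion's profit: π_B = (438 - 2Q)q_B - (47q_B). Setting ∂π_B/∂q_B = 0: 391 - 4q_B - 2(q_R + q_A) = 0.
Adding the 3 conditions: 1053 − 4Q − 4Q = 0, i.e. Q = 1053/8.
Back-substituting: q_R = (359 − 1053/4)/2 = 383/8, q_A = (303 − 1053/4)/2 = 159/8, q_B = (391 − 1053/4)/2 = 511/8.
Total output Q = 1053/8, so price P = 438 - 2·(1053/8) = 699/4.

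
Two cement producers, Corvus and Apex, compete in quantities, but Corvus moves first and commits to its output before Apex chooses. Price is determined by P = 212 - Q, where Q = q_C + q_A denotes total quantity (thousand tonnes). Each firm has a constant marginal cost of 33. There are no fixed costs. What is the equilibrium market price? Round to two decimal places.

The follower Apex best-responds to any q_C: π_A = (212 - Q)q_A - 33q_A.
Follower FOC: 179 - q_C - 2q_A = 0, so q_A(q_C) = (179 - q_C)/2.
The leader anticipates this reaction. Substituting into P = 212 - Q gives P = 245/2 - (1/2)q_C, so π_C = (245/2 - (1/2)q_C)q_C - 33q_C.
The leader's first-order condition 179/2 - q_C = 0 yields q_C = 179/2.
Then q_A = (179 - 179/2)/2 = 179/4.
Total output Q = 537/4, so price P = 212 - 537/4 = 311/4.

77.75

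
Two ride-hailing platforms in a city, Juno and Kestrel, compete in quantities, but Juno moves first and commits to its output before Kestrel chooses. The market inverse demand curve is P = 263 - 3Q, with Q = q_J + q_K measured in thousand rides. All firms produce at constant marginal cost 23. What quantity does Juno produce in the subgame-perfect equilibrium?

40

The follower Kestrel best-responds to any q_J: π_K = (263 - 3Q)q_K - 23q_K.
Follower FOC: 240 - 3q_J - 6q_K = 0, so q_K(q_J) = (240 - 3q_J)/6.
Juno substitutes q_K(q_J) into its own profit: π_J = q_J(263 - 3q_J - (240 - 3q_J)/2) - 23q_J = (143 - (3/2)q_J)q_J - 23q_J.
Leader FOC: 120 - 3q_J = 0, so q_J = 40.
Then q_K = (240 - 3·40)/6 = 20.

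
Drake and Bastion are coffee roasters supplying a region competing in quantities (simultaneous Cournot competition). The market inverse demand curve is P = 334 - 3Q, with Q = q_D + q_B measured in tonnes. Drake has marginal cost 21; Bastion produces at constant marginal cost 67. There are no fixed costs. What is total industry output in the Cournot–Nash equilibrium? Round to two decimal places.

Drake's profit: π_D = (334 - 3Q)q_D - (21q_D). Setting ∂π_D/∂q_D = 0: 313 - 6q_D - 3(q_B) = 0.
Bastion's profit: π_B = (334 - 3Q)q_B - (67q_B). Setting ∂π_B/∂q_B = 0: 267 - 6q_B - 3(q_D) = 0.
So q_D = (313 - 3q_B)/6 and q_B = (267 - 3q_D)/6.
Solving the pair: q_D = 359/9, q_B = 221/9.
Total output Q = 359/9 + 221/9 = 580/9.

64.44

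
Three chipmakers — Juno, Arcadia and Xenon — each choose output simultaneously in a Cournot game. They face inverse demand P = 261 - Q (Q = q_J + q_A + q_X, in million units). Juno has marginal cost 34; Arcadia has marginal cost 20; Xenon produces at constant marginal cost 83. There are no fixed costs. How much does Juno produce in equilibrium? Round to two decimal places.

Juno's profit: π_J = (261 - Q)q_J - (34q_J). Setting ∂π_J/∂q_J = 0: 227 - 2q_J - (q_A + q_X) = 0.
Arcadia's profit: π_A = (261 - Q)q_A - (20q_A). Setting ∂π_A/∂q_A = 0: 241 - 2q_A - (q_J + q_X) = 0.
Xenon's first-order condition: 178 - 2q_X - (q_J + q_A) = 0.
Adding the 3 conditions: 646 − 2Q − 2Q = 0, i.e. Q = 323/2.
Back-substituting: q_J = (227 − 323/2) = 131/2, q_A = (241 − 323/2) = 159/2, q_X = (178 − 323/2) = 33/2.

65.50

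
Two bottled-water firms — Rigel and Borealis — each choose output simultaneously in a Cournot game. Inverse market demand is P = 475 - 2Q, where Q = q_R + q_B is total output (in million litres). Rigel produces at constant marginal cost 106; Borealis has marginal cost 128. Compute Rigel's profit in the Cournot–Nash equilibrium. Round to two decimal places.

8493.39

Rigel's profit: π_R = (475 - 2Q)q_R - (106q_R). Setting ∂π_R/∂q_R = 0: 369 - 4q_R - 2(q_B) = 0.
Borealis's profit: π_B = (475 - 2Q)q_B - (128q_B). Setting ∂π_B/∂q_B = 0: 347 - 4q_B - 2(q_R) = 0.
Best responses: q_R = (369 - 2q_B)/4, q_B = (347 - 2q_R)/4.
Solving the pair: q_R = 391/6, q_B = 325/6.
Price P = 475 - 2·(358/3) = 709/3.
Rigel's profit: (709/3 - 106)·(391/6) = 8493.3889.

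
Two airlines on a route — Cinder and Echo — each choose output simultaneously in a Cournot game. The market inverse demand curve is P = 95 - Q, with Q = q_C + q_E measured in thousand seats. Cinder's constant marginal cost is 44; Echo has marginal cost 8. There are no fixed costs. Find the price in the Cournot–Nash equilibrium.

49

Cinder's profit: π_C = (95 - Q)q_C - (44q_C). Setting ∂π_C/∂q_C = 0: 51 - 2q_C - (q_E) = 0.
Echo's profit: π_E = (95 - Q)q_E - (8q_E). Setting ∂π_E/∂q_E = 0: 87 - 2q_E - (q_C) = 0.
Best responses: q_C = (51 - q_E)/2, q_E = (87 - q_C)/2.
Substituting one into the other gives q_C = 5 and q_E = 41.
Total output Q = 46, so price P = 95 - 46 = 49.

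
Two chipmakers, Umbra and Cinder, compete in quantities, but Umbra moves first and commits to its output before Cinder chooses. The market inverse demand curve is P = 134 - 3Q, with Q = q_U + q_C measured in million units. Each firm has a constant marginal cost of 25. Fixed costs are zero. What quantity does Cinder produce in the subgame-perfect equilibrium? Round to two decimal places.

The follower Cinder best-responds to any q_U: π_C = (134 - 3Q)q_C - 25q_C.
∂π_C/∂q_C = 109 - 3q_U - 6q_C = 0 gives the reaction function q_C = (109 - 3q_U)/6.
The leader anticipates this reaction. Substituting into P = 134 - 3Q gives P = 159/2 - (3/2)q_U, so π_U = (159/2 - (3/2)q_U)q_U - 25q_U.
The leader's first-order condition 109/2 - 3q_U = 0 yields q_U = 109/6.
Then q_C = (109 - 3·(109/6))/6 = 109/12.

9.08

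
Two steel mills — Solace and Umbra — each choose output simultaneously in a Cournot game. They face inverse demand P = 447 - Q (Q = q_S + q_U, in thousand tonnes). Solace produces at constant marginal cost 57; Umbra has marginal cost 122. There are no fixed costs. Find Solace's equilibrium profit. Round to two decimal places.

Solace's profit: π_S = (447 - Q)q_S - (57q_S). Setting ∂π_S/∂q_S = 0: 390 - 2q_S - (q_U) = 0.
Umbra's first-order condition: 325 - 2q_U - (q_S) = 0.
Rearranging gives the reaction functions q_S = (390 - q_U)/2 and q_U = (325 - q_S)/2.
Substituting one into the other gives q_S = 455/3 and q_U = 260/3.
Price P = 447 - 715/3 = 626/3.
Solace's profit: (626/3 - 57)·(455/3) = 23002.7778.

23002.78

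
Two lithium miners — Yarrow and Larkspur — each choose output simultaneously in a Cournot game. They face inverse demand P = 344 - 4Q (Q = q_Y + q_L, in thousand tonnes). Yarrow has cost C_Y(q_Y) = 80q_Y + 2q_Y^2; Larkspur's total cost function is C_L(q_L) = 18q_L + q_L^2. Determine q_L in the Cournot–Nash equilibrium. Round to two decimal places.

Yarrow's profit: π_Y = (344 - 4Q)q_Y - (80q_Y + 2q_Y²). Setting ∂π_Y/∂q_Y = 0: 264 - 12q_Y - 4(q_L) = 0.
Larkspur's first-order condition: 326 - 10q_L - 4(q_Y) = 0.
Best responses: q_Y = (264 - 4q_L)/12, q_L = (326 - 4q_Y)/10.
Substituting one into the other gives q_Y = 167/13 and q_L = 357/13.

27.46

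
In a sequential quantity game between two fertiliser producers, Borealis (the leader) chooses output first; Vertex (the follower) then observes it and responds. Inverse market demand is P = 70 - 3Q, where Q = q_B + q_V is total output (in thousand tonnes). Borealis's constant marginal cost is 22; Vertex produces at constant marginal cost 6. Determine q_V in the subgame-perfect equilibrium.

8

Solve by backward induction. Given q_B, the follower Vertex maximises π_V = (70 - 3q_B - 3q_V)q_V - 6q_V.
Setting the follower's marginal profit to zero, 64 - 3q_B - 6q_V = 0, i.e. q_V = (64 - 3q_B)/6.
The leader anticipates this reaction. Substituting into P = 70 - 3Q gives P = 38 - (3/2)q_B, so π_B = (38 - (3/2)q_B)q_B - 22q_B.
Leader FOC: 16 - 3q_B = 0, so q_B = 16/3.
Then q_V = (64 - 3·(16/3))/6 = 8.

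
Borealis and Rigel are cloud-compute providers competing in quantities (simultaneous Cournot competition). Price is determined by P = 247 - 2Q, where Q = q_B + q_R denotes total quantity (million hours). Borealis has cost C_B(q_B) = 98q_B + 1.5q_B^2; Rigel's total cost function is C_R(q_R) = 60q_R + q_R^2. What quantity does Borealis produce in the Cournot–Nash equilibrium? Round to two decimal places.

Borealis's profit: π_B = (247 - 2Q)q_B - (98q_B + (3/2)q_B²). Setting ∂π_B/∂q_B = 0: 149 - 7q_B - 2(q_R) = 0.
Rigel's profit: π_R = (247 - 2Q)q_R - (60q_R + q_R²). Setting ∂π_R/∂q_R = 0: 187 - 6q_R - 2(q_B) = 0.
Best responses: q_B = (149 - 2q_R)/7, q_R = (187 - 2q_B)/6.
Substituting one into the other gives q_B = 260/19 and q_R = 1011/38.

13.68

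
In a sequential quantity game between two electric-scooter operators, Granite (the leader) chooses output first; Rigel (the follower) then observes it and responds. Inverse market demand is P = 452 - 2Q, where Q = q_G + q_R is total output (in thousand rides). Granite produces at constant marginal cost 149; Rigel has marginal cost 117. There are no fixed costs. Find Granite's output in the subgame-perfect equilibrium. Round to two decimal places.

67.75

Solve by backward induction. Given q_G, the follower Rigel maximises π_R = (452 - 2q_G - 2q_R)q_R - 117q_R.
∂π_R/∂q_R = 335 - 2q_G - 4q_R = 0 gives the reaction function q_R = (335 - 2q_G)/4.
The leader anticipates this reaction. Substituting into P = 452 - 2Q gives P = 569/2 - q_G, so π_G = (569/2 - q_G)q_G - 149q_G.
The leader's first-order condition 271/2 - 2q_G = 0 yields q_G = 271/4.
Then q_R = (335 - 2·(271/4))/4 = 399/8.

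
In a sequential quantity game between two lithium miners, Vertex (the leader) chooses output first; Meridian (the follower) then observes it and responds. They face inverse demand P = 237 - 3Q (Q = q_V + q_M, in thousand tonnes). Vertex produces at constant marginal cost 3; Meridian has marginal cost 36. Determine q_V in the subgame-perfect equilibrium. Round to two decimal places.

44.50

The follower Meridian best-responds to any q_V: π_M = (237 - 3Q)q_M - 36q_M.
Follower FOC: 201 - 3q_V - 6q_M = 0, so q_M(q_V) = (201 - 3q_V)/6.
The leader anticipates this reaction. Substituting into P = 237 - 3Q gives P = 273/2 - (3/2)q_V, so π_V = (273/2 - (3/2)q_V)q_V - 3q_V.
Maximising: ∂π_V/∂q_V = 267/2 - 3q_V = 0, giving q_V = 89/2.
Then q_M = (201 - 3·(89/2))/6 = 45/4.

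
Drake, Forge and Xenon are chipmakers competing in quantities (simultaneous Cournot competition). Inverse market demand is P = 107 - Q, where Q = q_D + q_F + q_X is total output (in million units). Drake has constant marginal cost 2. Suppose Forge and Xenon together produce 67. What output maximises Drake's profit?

With rivals' combined output fixed at 67, Drake's profit is π_D = (107 - 67 - q_D)q_D - (2q_D) = (40 - q_D)q_D - (2q_D).
∂π_D/∂q_D = 38 - 2q_D = 0, so q_D = 19.

19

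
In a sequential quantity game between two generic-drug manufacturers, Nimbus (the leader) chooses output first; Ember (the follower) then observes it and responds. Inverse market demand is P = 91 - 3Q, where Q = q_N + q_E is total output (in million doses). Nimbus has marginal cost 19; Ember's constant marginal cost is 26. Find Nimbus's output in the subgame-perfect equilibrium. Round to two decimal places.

13.17

The follower Ember best-responds to any q_N: π_E = (91 - 3Q)q_E - 26q_E.
∂π_E/∂q_E = 65 - 3q_N - 6q_E = 0 gives the reaction function q_E = (65 - 3q_N)/6.
Nimbus substitutes q_E(q_N) into its own profit: π_N = q_N(91 - 3q_N - (65 - 3q_N)/2) - 19q_N = (117/2 - (3/2)q_N)q_N - 19q_N.
Leader FOC: 79/2 - 3q_N = 0, so q_N = 79/6.
Then q_E = (65 - 3·(79/6))/6 = 17/4.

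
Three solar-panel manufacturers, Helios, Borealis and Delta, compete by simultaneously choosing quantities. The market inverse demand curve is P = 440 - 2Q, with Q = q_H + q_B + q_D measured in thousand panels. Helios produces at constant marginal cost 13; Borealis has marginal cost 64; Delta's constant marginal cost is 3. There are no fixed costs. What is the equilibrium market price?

Helios's profit: π_H = (440 - 2Q)q_H - (13q_H). Setting ∂π_H/∂q_H = 0: 427 - 4q_H - 2(q_B + q_D) = 0.
Borealis's first-order condition: 376 - 4q_B - 2(q_H + q_D) = 0.
Delta's profit: π_D = (440 - 2Q)q_D - (3q_D). Setting ∂π_D/∂q_D = 0: 437 - 4q_D - 2(q_H + q_B) = 0.
Adding the 3 conditions: 1240 − 4Q − 4Q = 0, i.e. Q = 155.
Back-substituting: q_H = (427 − 310)/2 = 117/2, q_B = (376 − 310)/2 = 33, q_D = (437 − 310)/2 = 127/2.
Total output Q = 155, so price P = 440 - 2·155 = 130.

130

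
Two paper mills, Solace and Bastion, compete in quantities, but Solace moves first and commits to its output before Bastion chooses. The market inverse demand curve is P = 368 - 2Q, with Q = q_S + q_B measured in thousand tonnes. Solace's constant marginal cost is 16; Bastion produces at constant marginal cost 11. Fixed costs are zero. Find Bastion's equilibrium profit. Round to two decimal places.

The follower Bastion best-responds to any q_S: π_B = (368 - 2Q)q_B - 11q_B.
Setting the follower's marginal profit to zero, 357 - 2q_S - 4q_B = 0, i.e. q_B = (357 - 2q_S)/4.
Solace substitutes q_B(q_S) into its own profit: π_S = q_S(368 - 2q_S - (357 - 2q_S)/2) - 16q_S = (379/2 - q_S)q_S - 16q_S.
The leader's first-order condition 347/2 - 2q_S = 0 yields q_S = 347/4.
Then q_B = (357 - 2·(347/4))/4 = 367/8.
Price P = 368 - 2·(1061/8) = 411/4.
Bastion's profit: (411/4 - 11)·(367/8) = 4209.0313.

4209.03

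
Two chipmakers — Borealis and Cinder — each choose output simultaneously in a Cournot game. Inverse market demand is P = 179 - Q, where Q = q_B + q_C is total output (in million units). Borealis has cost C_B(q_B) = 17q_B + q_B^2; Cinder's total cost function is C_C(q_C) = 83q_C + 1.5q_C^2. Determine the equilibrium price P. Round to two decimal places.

Borealis's profit: π_B = (179 - Q)q_B - (17q_B + q_B²). Setting ∂π_B/∂q_B = 0: 162 - 4q_B - (q_C) = 0.
Cinder's first-order condition: 96 - 5q_C - (q_B) = 0.
Rearranging gives the reaction functions q_B = (162 - q_C)/4 and q_C = (96 - q_B)/5.
Substituting one into the other gives q_B = 714/19 and q_C = 222/19.
Total output Q = 936/19, so price P = 179 - 936/19 = 129.7368.

129.74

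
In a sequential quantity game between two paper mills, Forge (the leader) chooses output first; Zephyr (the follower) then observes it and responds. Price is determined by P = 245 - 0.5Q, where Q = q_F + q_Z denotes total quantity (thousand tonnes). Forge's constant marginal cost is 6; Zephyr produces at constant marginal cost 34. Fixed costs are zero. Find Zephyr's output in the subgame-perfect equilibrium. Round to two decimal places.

77.50

The follower Zephyr best-responds to any q_F: π_Z = (245 - 0.5Q)q_Z - 34q_Z.
∂π_Z/∂q_Z = 211 - (1/2)q_F - q_Z = 0 gives the reaction function q_Z = (211 - (1/2)q_F).
The leader anticipates this reaction. Substituting into P = 245 - 0.5Q gives P = 279/2 - (1/4)q_F, so π_F = (279/2 - (1/4)q_F)q_F - 6q_F.
Leader FOC: 267/2 - (1/2)q_F = 0, so q_F = 267.
Then q_Z = (211 - (1/2)·267) = 155/2.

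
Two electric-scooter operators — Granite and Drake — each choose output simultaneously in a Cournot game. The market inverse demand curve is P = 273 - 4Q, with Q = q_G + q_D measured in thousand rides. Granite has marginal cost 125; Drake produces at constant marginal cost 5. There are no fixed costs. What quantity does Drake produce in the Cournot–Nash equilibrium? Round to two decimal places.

Granite's profit: π_G = (273 - 4Q)q_G - (125q_G). Setting ∂π_G/∂q_G = 0: 148 - 8q_G - 4(q_D) = 0.
Drake's profit: π_D = (273 - 4Q)q_D - (5q_D). Setting ∂π_D/∂q_D = 0: 268 - 8q_D - 4(q_G) = 0.
Best responses: q_G = (148 - 4q_D)/8, q_D = (268 - 4q_G)/8.
Solving the pair: q_G = 7/3, q_D = 97/3.

32.33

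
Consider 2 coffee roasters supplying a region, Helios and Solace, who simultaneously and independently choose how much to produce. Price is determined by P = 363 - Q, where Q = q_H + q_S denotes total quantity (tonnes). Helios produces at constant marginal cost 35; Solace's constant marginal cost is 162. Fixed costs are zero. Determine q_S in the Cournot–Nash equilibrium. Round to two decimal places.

24.67

Helios's profit: π_H = (363 - Q)q_H - (35q_H). Setting ∂π_H/∂q_H = 0: 328 - 2q_H - (q_S) = 0.
Solace's first-order condition: 201 - 2q_S - (q_H) = 0.
Rearranging gives the reaction functions q_H = (328 - q_S)/2 and q_S = (201 - q_H)/2.
Substituting one into the other gives q_H = 455/3 and q_S = 74/3.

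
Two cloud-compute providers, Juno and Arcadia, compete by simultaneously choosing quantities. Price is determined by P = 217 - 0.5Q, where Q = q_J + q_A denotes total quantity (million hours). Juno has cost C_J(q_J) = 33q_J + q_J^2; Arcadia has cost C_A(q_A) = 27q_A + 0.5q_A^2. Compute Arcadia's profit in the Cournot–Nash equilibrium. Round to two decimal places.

Juno's profit: π_J = (217 - 0.5Q)q_J - (33q_J + q_J²). Setting ∂π_J/∂q_J = 0: 184 - 3q_J - (1/2)(q_A) = 0.
Arcadia's profit: π_A = (217 - 0.5Q)q_A - (27q_A + (1/2)q_A²). Setting ∂π_A/∂q_A = 0: 190 - 2q_A - (1/2)(q_J) = 0.
So q_J = (184 - (1/2)q_A)/3 and q_A = (190 - (1/2)q_J)/2.
Substituting one into the other gives q_J = 1092/23 and q_A = 1912/23.
Price P = 217 - (1/2)·130.6087 = 151.6957.
Arcadia's profit: 151.6957·(1912/23) - 27·(1912/23) - (1/2)(1912/23)² = 6910.6692.

6910.67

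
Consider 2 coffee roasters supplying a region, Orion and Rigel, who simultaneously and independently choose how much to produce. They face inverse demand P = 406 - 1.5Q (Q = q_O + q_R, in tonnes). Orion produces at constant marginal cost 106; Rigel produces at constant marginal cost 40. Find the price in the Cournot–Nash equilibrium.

Orion's profit: π_O = (406 - 1.5Q)q_O - (106q_O). Setting ∂π_O/∂q_O = 0: 300 - 3q_O - (3/2)(q_R) = 0.
Rigel's profit: π_R = (406 - 1.5Q)q_R - (40q_R). Setting ∂π_R/∂q_R = 0: 366 - 3q_R - (3/2)(q_O) = 0.
So q_O = (300 - (3/2)q_R)/3 and q_R = (366 - (3/2)q_O)/3.
Solving the pair: q_O = 52, q_R = 96.
Total output Q = 148, so price P = 406 - (3/2)·148 = 184.

184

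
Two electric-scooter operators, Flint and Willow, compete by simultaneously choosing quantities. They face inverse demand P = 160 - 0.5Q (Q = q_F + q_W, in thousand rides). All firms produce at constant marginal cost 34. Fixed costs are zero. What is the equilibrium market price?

A representative firm's profit is π_i = q_i(160 - 0.5Q) - 34q_i.
Setting ∂π_i/∂q_i = 0 with rivals' quantities fixed: 126 - q_i - (1/2)q_j = 0.
With identical firms every q_j equals q_i, so q_j = q_i and 126 = (3/2)q_i, giving q_i = 84.
Total output Q = 168, so price P = 160 - (1/2)·168 = 76.

76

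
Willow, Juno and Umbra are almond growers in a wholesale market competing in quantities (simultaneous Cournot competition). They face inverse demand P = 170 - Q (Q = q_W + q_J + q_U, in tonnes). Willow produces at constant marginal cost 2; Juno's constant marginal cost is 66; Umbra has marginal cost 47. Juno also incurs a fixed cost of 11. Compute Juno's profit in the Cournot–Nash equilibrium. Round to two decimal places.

16.56

Willow's profit: π_W = (170 - Q)q_W - (2q_W). Setting ∂π_W/∂q_W = 0: 168 - 2q_W - (q_J + q_U) = 0.
Juno's first-order condition: 104 - 2q_J - (q_W + q_U) = 0.
Umbra's first-order condition: 123 - 2q_U - (q_W + q_J) = 0.
Adding the 3 first-order conditions: 395 − 4Q = 0, so Q = 395/4.
Back-substituting: q_W = (168 − 395/4) = 277/4, q_J = (104 − 395/4) = 21/4, q_U = (123 − 395/4) = 97/4.
Price P = 170 - 395/4 = 285/4.
Juno's profit: (285/4 - 66)·(21/4) - 11 = 265/16.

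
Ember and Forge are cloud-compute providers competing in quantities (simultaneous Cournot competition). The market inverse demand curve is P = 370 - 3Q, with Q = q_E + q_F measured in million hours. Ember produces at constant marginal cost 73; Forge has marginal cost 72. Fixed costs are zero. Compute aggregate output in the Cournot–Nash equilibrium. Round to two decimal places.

Ember's profit: π_E = (370 - 3Q)q_E - (73q_E). Setting ∂π_E/∂q_E = 0: 297 - 6q_E - 3(q_F) = 0.
Forge's profit: π_F = (370 - 3Q)q_F - (72q_F). Setting ∂π_F/∂q_F = 0: 298 - 6q_F - 3(q_E) = 0.
So q_E = (297 - 3q_F)/6 and q_F = (298 - 3q_E)/6.
Solving the pair: q_E = 296/9, q_F = 299/9.
Total output Q = 296/9 + 299/9 = 595/9.

66.11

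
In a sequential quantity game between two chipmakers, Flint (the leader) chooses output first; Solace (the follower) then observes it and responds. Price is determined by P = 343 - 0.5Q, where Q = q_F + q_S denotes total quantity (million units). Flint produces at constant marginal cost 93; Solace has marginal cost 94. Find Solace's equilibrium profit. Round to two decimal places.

The follower Solace best-responds to any q_F: π_S = (343 - 0.5Q)q_S - 94q_S.
Follower FOC: 249 - (1/2)q_F - q_S = 0, so q_S(q_F) = (249 - (1/2)q_F).
The leader anticipates this reaction. Substituting into P = 343 - 0.5Q gives P = 437/2 - (1/4)q_F, so π_F = (437/2 - (1/4)q_F)q_F - 93q_F.
Maximising: ∂π_F/∂q_F = 251/2 - (1/2)q_F = 0, giving q_F = 251.
Then q_S = (249 - (1/2)·251) = 247/2.
Price P = 343 - (1/2)·(749/2) = 623/4.
Solace's profit: (623/4 - 94)·(247/2) = 7626.1250.

7626.13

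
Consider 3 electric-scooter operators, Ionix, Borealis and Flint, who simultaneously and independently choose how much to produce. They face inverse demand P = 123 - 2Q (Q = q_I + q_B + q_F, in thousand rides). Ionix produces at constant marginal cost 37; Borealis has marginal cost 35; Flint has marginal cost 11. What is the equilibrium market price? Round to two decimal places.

Ionix's profit: π_I = (123 - 2Q)q_I - (37q_I). Setting ∂π_I/∂q_I = 0: 86 - 4q_I - 2(q_B + q_F) = 0.
Borealis's first-order condition: 88 - 4q_B - 2(q_I + q_F) = 0.
Flint's first-order condition: 112 - 4q_F - 2(q_I + q_B) = 0.
Adding the 3 conditions: 286 − 4Q − 4Q = 0, i.e. Q = 143/4.
Back-substituting: q_I = (86 − 143/2)/2 = 29/4, q_B = (88 − 143/2)/2 = 33/4, q_F = (112 − 143/2)/2 = 81/4.
Total output Q = 143/4, so price P = 123 - 2·(143/4) = 103/2.

51.50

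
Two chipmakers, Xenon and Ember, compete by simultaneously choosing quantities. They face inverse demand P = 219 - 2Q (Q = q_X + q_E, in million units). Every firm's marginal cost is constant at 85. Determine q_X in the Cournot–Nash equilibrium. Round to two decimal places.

22.33

A representative firm's profit is π_i = q_i(219 - 2Q) - 85q_i.
First-order condition (treating rivals' output as given): 134 - 4q_i - 2q_j = 0.
With identical firms every q_j equals q_i, so q_j = q_i and 134 = 6q_i, giving q_i = 67/3.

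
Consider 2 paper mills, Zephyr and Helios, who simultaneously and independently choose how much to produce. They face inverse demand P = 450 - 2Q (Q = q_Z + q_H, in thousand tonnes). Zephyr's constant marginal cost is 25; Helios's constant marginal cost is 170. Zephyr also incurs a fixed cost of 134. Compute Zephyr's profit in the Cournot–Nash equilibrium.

Zephyr's profit: π_Z = (450 - 2Q)q_Z - (25q_Z). Setting ∂π_Z/∂q_Z = 0: 425 - 4q_Z - 2(q_H) = 0.
Helios's profit: π_H = (450 - 2Q)q_H - (170q_H). Setting ∂π_H/∂q_H = 0: 280 - 4q_H - 2(q_Z) = 0.
Rearranging gives the reaction functions q_Z = (425 - 2q_H)/4 and q_H = (280 - 2q_Z)/4.
Solving the pair: q_Z = 95, q_H = 45/2.
Price P = 450 - 2·(235/2) = 215.
Zephyr's profit: (215 - 25)·95 - 134 = 17916.

17916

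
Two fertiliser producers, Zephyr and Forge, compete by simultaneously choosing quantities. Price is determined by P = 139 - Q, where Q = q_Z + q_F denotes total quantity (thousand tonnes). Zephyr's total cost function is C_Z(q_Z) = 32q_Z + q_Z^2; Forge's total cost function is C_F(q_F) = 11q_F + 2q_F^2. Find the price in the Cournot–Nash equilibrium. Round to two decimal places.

99.04

Zephyr's profit: π_Z = (139 - Q)q_Z - (32q_Z + q_Z²). Setting ∂π_Z/∂q_Z = 0: 107 - 4q_Z - (q_F) = 0.
Forge's first-order condition: 128 - 6q_F - (q_Z) = 0.
So q_Z = (107 - q_F)/4 and q_F = (128 - q_Z)/6.
Solving the pair: q_Z = 514/23, q_F = 405/23.
Total output Q = 919/23, so price P = 139 - 919/23 = 99.0435.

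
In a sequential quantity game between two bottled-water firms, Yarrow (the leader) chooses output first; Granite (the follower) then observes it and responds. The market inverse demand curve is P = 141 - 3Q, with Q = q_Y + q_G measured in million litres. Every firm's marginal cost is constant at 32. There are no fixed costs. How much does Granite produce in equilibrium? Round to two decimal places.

The follower Granite best-responds to any q_Y: π_G = (141 - 3Q)q_G - 32q_G.
∂π_G/∂q_G = 109 - 3q_Y - 6q_G = 0 gives the reaction function q_G = (109 - 3q_Y)/6.
The leader anticipates this reaction. Substituting into P = 141 - 3Q gives P = 173/2 - (3/2)q_Y, so π_Y = (173/2 - (3/2)q_Y)q_Y - 32q_Y.
Leader FOC: 109/2 - 3q_Y = 0, so q_Y = 109/6.
Then q_G = (109 - 3·(109/6))/6 = 109/12.

9.08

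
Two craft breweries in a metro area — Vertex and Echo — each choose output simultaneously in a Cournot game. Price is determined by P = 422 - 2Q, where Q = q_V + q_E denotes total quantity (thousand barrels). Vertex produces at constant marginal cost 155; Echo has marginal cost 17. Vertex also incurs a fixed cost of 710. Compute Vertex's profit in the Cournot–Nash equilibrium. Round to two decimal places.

214.50

Vertex's profit: π_V = (422 - 2Q)q_V - (155q_V). Setting ∂π_V/∂q_V = 0: 267 - 4q_V - 2(q_E) = 0.
Echo's profit: π_E = (422 - 2Q)q_E - (17q_E). Setting ∂π_E/∂q_E = 0: 405 - 4q_E - 2(q_V) = 0.
Rearranging gives the reaction functions q_V = (267 - 2q_E)/4 and q_E = (405 - 2q_V)/4.
Substituting one into the other gives q_V = 43/2 and q_E = 181/2.
Price P = 422 - 2·112 = 198.
Vertex's profit: (198 - 155)·(43/2) - 710 = 429/2.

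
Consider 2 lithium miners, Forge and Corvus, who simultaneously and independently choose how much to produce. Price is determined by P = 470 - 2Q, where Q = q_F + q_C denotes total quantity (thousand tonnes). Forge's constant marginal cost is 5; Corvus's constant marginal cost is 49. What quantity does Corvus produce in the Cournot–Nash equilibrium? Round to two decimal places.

Forge's profit: π_F = (470 - 2Q)q_F - (5q_F). Setting ∂π_F/∂q_F = 0: 465 - 4q_F - 2(q_C) = 0.
Corvus's first-order condition: 421 - 4q_C - 2(q_F) = 0.
Rearranging gives the reaction functions q_F = (465 - 2q_C)/4 and q_C = (421 - 2q_F)/4.
Substituting one into the other gives q_F = 509/6 and q_C = 377/6.

62.83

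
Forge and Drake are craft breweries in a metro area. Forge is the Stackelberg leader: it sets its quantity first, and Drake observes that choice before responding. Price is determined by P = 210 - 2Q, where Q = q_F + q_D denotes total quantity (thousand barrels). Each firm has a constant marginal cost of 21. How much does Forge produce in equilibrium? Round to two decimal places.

Solve by backward induction. Given q_F, the follower Drake maximises π_D = (210 - 2q_F - 2q_D)q_D - 21q_D.
Setting the follower's marginal profit to zero, 189 - 2q_F - 4q_D = 0, i.e. q_D = (189 - 2q_F)/4.
The leader anticipates this reaction. Substituting into P = 210 - 2Q gives P = 231/2 - q_F, so π_F = (231/2 - q_F)q_F - 21q_F.
Leader FOC: 189/2 - 2q_F = 0, so q_F = 189/4.
Then q_D = (189 - 2·(189/4))/4 = 189/8.

47.25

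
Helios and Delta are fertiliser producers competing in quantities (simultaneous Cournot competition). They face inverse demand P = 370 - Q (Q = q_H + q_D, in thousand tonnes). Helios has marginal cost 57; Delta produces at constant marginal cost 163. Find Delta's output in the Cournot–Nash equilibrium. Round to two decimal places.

Helios's profit: π_H = (370 - Q)q_H - (57q_H). Setting ∂π_H/∂q_H = 0: 313 - 2q_H - (q_D) = 0.
Delta's profit: π_D = (370 - Q)q_D - (163q_D). Setting ∂π_D/∂q_D = 0: 207 - 2q_D - (q_H) = 0.
So q_H = (313 - q_D)/2 and q_D = (207 - q_H)/2.
Substituting one into the other gives q_H = 419/3 and q_D = 101/3.

33.67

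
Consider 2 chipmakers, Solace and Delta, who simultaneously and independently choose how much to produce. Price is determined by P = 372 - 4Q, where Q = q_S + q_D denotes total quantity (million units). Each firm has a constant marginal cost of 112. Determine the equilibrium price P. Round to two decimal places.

Each firm earns π_i = (372 - 4Q)q_i - 112q_i.
First-order condition (treating rivals' output as given): 260 - 8q_i - 4q_j = 0.
With identical firms every q_j equals q_i, so q_j = q_i and 260 = 12q_i, giving q_i = 65/3.
Total output Q = 130/3, so price P = 372 - 4·(130/3) = 596/3.

198.67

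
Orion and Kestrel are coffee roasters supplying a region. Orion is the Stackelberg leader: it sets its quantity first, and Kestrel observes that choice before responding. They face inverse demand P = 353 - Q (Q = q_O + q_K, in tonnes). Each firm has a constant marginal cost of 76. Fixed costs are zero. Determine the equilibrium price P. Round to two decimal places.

145.25

The follower Kestrel best-responds to any q_O: π_K = (353 - Q)q_K - 76q_K.
Follower FOC: 277 - q_O - 2q_K = 0, so q_K(q_O) = (277 - q_O)/2.
The leader anticipates this reaction. Substituting into P = 353 - Q gives P = 429/2 - (1/2)q_O, so π_O = (429/2 - (1/2)q_O)q_O - 76q_O.
Leader FOC: 277/2 - q_O = 0, so q_O = 277/2.
Then q_K = (277 - 277/2)/2 = 277/4.
Total output Q = 831/4, so price P = 353 - 831/4 = 581/4.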